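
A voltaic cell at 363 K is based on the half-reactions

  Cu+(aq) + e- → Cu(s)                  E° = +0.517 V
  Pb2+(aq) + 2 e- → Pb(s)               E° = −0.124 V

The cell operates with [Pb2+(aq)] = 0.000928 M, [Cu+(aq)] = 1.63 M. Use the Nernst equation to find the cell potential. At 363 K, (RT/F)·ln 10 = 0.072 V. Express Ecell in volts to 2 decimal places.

The Cu⁺/Cu couple has the more positive E°, so it is the cathode; Pb²⁺/Pb is the anode.
E°cell = +0.517 − (−0.124) = +0.641 V, with n = 2 electrons transferred.
Balancing gives 2 Cu+(aq) + Pb(s) → 2 Cu(s) + Pb2+(aq); hence Q = [Pb2+(aq)] / [Cu+(aq)]^2 = 0.000349 (log Q = −3.457).
By the Nernst equation, E = +0.641 − (0.072/2)·(−3.457) = +0.77 V.

+0.77 V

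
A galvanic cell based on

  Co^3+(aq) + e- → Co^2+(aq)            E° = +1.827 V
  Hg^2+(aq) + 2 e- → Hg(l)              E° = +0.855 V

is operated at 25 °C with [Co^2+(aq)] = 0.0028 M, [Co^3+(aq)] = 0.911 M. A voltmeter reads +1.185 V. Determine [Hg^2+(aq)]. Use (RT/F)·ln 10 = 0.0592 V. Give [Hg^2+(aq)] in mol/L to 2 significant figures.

0.0067 M

With Co³⁺/Co²⁺ at the cathode and Hg²⁺/Hg at the anode, E°cell = +1.827 − (+0.855) = +0.972 V (n = 2).
From the Nernst equation, log Q = n(E° − E)/0.0592 = 2·(+0.972 − (+1.185))/0.0592 = −7.196.
Balancing electrons gives 2 Co^3+(aq) + Hg(l) → 2 Co^2+(aq) + Hg^2+(aq); thus Q = ([Co^2+(aq)]^2·[Hg^2+(aq)]) / [Co^3+(aq)]^2.
Substituting the known concentrations and solving, log [Hg^2+(aq)] = −2.171 and [Hg^2+(aq)] = 0.0067 M.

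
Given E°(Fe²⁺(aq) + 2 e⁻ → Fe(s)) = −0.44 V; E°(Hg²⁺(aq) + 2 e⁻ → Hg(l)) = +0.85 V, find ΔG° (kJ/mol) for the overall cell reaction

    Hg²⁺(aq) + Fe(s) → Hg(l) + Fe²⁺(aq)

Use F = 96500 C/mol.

In the reaction as written Hg²⁺(aq) is reduced, so the Hg²⁺/Hg couple is the cathode and Fe²⁺/Fe is the anode.
E°cell = +0.85 − (−0.44) = +1.29 V; balancing electrons gives n = 2.
ΔG° = −nFE°cell = −(2)(96500)(+1.29) J/mol = −249 kJ/mol.

−249 kJ/mol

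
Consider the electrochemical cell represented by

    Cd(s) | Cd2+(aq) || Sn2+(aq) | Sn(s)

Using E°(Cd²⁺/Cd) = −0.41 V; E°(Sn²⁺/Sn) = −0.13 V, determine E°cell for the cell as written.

+0.28 V

By convention the left-hand electrode in cell notation is the anode (oxidation) and the right-hand electrode is the cathode (reduction).
E°cell = E°(right) − E°(left) = −0.13 − (−0.41) = +0.28 V.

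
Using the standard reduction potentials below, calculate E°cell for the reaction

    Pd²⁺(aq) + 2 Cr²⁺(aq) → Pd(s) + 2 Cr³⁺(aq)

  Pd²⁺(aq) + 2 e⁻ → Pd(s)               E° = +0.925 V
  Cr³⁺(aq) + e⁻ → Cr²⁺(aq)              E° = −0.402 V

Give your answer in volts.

+1.327 V

Pd²⁺(aq) gains electrons, so the Pd²⁺/Pd couple is the cathode; the Cr³⁺/Cr²⁺ couple is the anode.
E°cell = E°(cathode) − E°(anode) = +0.925 − (−0.402) = +1.327 V.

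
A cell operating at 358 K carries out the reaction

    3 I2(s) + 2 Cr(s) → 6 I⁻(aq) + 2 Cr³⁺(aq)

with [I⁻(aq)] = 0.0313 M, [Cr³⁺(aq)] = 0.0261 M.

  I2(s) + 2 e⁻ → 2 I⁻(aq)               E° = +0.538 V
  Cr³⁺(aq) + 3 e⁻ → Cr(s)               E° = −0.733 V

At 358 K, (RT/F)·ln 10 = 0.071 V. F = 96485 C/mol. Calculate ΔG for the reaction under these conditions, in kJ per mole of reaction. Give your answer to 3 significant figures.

E°cell = +0.538 − (−0.733) = +1.271 V; the balanced reaction transfers n = 6 electrons.
Here Q = [I⁻(aq)]^6·[Cr³⁺(aq)]^2 = 6.41×10^−13 (log Q = −12.193), giving E = +1.271 − (0.071/6)·(−12.193) = +1.4153 V.
Then ΔG = −nFE = −6 × 96485 × +1.4153 J/mol = −819 kJ/mol.

−819 kJ/mol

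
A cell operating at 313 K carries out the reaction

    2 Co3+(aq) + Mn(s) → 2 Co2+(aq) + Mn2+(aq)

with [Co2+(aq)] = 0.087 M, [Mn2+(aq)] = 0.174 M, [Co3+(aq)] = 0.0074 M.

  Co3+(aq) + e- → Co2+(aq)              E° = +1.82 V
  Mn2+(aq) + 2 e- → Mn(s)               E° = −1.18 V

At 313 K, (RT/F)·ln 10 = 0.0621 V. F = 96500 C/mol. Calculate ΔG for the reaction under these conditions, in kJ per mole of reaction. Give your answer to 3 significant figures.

The standard cell potential is +1.82 − (−1.18) = +3.00 V, with n = 2 electrons in the balanced equation.
The reaction quotient is ([Co2+(aq)]^2·[Mn2+(aq)]) / [Co3+(aq)]^2 = 24.1; by Nernst, E = +3.00 − (0.0621/2)(1.381) = +2.9571 V.
Finally ΔG = −nFE = −(2)(96500 C/mol)(+2.9571 V) = −571 kJ/mol.

−571 kJ/mol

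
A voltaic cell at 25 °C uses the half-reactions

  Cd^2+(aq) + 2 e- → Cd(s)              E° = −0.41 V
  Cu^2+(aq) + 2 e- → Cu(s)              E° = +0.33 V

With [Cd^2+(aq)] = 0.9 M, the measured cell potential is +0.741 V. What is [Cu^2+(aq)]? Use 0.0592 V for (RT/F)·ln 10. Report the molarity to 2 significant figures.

0.97 M

Cu²⁺/Cu is the cathode (higher E°); E°cell = +0.33 − (−0.41) = +0.74 V with n = 2.
Rearranging E = E° − (0.0592/n)·log Q gives log Q = 2(+0.74 − (+0.741))/0.0592 = −0.034.
The balanced reaction is Cu^2+(aq) + Cd(s) → Cu(s) + Cd^2+(aq), so Q = [Cd^2+(aq)] / [Cu^2+(aq)].
Solving for the unknown gives log [Cu^2+(aq)] = −0.012, so [Cu^2+(aq)] ≈ 0.97 M.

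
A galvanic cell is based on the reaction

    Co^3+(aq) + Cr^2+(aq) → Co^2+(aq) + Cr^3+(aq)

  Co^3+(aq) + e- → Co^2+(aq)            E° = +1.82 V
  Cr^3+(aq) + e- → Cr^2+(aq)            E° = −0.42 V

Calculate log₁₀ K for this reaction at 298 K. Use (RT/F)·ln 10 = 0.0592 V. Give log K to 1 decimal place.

The Co³⁺/Co²⁺ couple is reduced (cathode); E°cell = +1.82 − (−0.42) = +2.24 V with n = 1.
At equilibrium E = 0, so log K = nE°cell / 0.0592 = (1)(+2.24) / 0.0592 = 37.8.

log K = 37.8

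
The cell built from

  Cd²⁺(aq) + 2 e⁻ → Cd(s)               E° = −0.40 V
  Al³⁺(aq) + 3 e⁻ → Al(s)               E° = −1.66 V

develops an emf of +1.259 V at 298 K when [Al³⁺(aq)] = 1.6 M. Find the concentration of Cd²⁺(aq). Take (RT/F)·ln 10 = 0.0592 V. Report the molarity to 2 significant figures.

With Cd²⁺/Cd at the cathode and Al³⁺/Al at the anode, E°cell = −0.40 − (−1.66) = +1.26 V (n = 6).
Since E = E° − (0.0592/n)·log Q, log Q = n(E° − E)/0.0592 = 0.101.
For 3 Cd²⁺(aq) + 2 Al(s) → 3 Cd(s) + 2 Al³⁺(aq), the reaction quotient is Q = [Al³⁺(aq)]^2 / [Cd²⁺(aq)]^3.
Isolating [Cd²⁺(aq)] in Q = 10^{0.101} yields log [Cd²⁺(aq)] = 0.102, i.e. 1.3 M.

1.3 M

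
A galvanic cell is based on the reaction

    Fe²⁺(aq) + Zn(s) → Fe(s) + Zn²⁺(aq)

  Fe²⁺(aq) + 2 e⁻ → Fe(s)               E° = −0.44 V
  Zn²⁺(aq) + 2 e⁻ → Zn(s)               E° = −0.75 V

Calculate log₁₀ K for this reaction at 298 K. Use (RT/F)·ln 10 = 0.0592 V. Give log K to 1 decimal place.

The Fe²⁺/Fe couple is reduced (cathode); E°cell = −0.44 − (−0.75) = +0.31 V with n = 2.
At equilibrium E = 0, so log K = nE°cell / 0.0592 = (2)(+0.31) / 0.0592 = 10.5.

log K = 10.5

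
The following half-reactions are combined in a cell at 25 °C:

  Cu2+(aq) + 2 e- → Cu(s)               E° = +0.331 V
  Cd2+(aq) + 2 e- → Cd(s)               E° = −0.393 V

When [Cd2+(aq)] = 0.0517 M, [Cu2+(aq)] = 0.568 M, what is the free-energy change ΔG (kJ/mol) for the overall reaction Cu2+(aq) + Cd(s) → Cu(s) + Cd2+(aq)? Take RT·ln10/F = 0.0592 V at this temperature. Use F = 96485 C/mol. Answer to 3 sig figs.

The standard cell potential is +0.331 − (−0.393) = +0.724 V, with n = 2 electrons in the balanced equation.
Here Q = [Cd2+(aq)] / [Cu2+(aq)] = 0.091 (log Q = −1.041), giving E = +0.724 − (0.0592/2)·(−1.041) = +0.7548 V.
Then ΔG = −nFE = −2 × 96485 × +0.7548 J/mol = −146 kJ/mol.

−146 kJ/mol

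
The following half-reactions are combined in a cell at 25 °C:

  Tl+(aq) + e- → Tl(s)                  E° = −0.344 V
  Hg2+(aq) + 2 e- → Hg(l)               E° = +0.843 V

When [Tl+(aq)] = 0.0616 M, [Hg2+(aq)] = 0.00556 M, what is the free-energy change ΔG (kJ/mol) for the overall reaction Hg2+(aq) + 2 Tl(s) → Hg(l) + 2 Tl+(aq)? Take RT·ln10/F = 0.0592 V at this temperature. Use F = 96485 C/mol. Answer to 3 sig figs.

With Hg²⁺/Hg reduced at the cathode, E°cell = +0.843 − (−0.344) = +1.187 V and n = 2.
Q = [Tl+(aq)]^2 / [Hg2+(aq)] = 0.682, so log Q = −0.166 and E = +1.187 − (0.0592/2)(−0.166) = +1.1919 V.
Then ΔG = −nFE = −2 × 96485 × +1.1919 J/mol = −230 kJ/mol.

−230 kJ/mol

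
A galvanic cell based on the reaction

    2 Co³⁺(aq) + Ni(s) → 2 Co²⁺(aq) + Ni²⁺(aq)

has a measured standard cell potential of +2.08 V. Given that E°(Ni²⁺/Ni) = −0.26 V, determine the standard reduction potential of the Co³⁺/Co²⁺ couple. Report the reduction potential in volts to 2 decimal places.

+1.82 V

In the reaction as written the Co³⁺/Co²⁺ couple is reduced (cathode) and Ni²⁺/Ni is oxidized (anode), so E°cell = E°(Co³⁺/Co²⁺) − E°(Ni²⁺/Ni).
E°(Co³⁺/Co²⁺) = E°cell + E°(anode) = +2.08 + (−0.26) = +1.82 V.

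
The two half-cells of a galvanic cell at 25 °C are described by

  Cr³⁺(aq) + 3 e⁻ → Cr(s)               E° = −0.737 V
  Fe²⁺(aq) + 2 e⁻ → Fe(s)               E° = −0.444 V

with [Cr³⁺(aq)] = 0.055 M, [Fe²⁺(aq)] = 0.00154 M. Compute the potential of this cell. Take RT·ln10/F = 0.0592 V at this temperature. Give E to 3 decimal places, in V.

Fe²⁺/Fe is reduced (cathode, E° = −0.444 V) and Cr³⁺/Cr is oxidized (anode).
E°cell = −0.444 − (−0.737) = +0.293 V, with n = 6 electrons transferred.
The balanced reaction is 3 Fe²⁺(aq) + 2 Cr(s) → 3 Fe(s) + 2 Cr³⁺(aq), so Q = [Cr³⁺(aq)]^2 / [Fe²⁺(aq)]^3 = 8.28×10^5 and log Q = 5.918.
Applying E = E° − (RT ln10/nF)·log Q gives +0.293 − (0.0592/6)(5.918) = +0.235 V.

+0.235 V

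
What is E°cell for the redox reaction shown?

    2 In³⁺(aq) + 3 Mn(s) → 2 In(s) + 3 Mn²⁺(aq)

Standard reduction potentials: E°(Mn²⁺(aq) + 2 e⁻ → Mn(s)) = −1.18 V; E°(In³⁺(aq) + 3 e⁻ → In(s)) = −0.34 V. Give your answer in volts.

In the reaction as written, In³⁺(aq) is reduced (cathode) and Mn²⁺(aq) is produced by oxidation at the anode.
E°cell = E°(cathode) − E°(anode) = −0.34 − (−1.18) = +0.84 V.

+0.84 V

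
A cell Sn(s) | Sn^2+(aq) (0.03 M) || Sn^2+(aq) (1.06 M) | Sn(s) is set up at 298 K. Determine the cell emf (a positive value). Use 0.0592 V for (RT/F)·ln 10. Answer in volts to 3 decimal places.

0.046 V

For a concentration cell E°cell = 0, since both electrodes use the same couple.
The compartment with the higher Sn^2+(aq) concentration (1.06 M) acts as the cathode; ions are reduced there and produced at the dilute (0.03 M) anode.
With n = 2, Ecell = −(0.0592/2)·log([dilute]/[conc]) = −(0.0592/2)·log(0.03/1.06) = +0.046 V.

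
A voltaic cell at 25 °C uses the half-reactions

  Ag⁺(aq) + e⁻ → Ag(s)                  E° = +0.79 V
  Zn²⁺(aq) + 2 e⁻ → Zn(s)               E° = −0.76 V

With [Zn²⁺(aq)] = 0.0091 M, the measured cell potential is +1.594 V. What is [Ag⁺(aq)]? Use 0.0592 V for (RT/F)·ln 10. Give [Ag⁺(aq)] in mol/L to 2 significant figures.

The Ag⁺/Ag couple has the larger reduction potential, so it is the cathode: E°cell = +0.79 − (−0.76) = +1.55 V and n = 2.
From the Nernst equation, log Q = n(E° − E)/0.0592 = 2·(+1.55 − (+1.594))/0.0592 = −1.486.
The balanced reaction is 2 Ag⁺(aq) + Zn(s) → 2 Ag(s) + Zn²⁺(aq), so Q = [Zn²⁺(aq)] / [Ag⁺(aq)]^2.
Solving for the unknown gives log [Ag⁺(aq)] = −0.277, so [Ag⁺(aq)] ≈ 0.53 M.

0.53 M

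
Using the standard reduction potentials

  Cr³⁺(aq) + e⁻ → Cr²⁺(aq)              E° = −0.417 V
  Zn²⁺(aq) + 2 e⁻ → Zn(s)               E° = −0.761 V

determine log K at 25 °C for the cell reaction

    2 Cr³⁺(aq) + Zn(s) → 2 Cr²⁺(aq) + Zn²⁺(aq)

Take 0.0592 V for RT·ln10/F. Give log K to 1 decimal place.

log K = 11.6

The Cr³⁺/Cr²⁺ couple is reduced (cathode); E°cell = −0.417 − (−0.761) = +0.344 V with n = 2.
At equilibrium E = 0, so log K = nE°cell / 0.0592 = (2)(+0.344) / 0.0592 = 11.6.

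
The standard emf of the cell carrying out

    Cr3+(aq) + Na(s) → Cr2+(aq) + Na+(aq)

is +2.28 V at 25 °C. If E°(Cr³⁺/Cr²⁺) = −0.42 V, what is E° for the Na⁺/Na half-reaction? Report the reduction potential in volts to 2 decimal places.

−2.70 V

In the reaction as written the Cr³⁺/Cr²⁺ couple is reduced (cathode) and Na⁺/Na is oxidized (anode), so E°cell = E°(Cr³⁺/Cr²⁺) − E°(Na⁺/Na).
E°(Na⁺/Na) = E°(cathode) − E°cell = −0.42 − (+2.28) = −2.70 V.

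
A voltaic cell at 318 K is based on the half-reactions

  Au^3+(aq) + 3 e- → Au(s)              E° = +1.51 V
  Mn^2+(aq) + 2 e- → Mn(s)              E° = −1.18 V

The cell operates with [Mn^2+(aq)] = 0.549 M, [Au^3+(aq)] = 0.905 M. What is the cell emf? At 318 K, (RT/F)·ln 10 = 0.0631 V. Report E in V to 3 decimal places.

+2.697 V

Au³⁺/Au is reduced (cathode, E° = +1.51 V) and Mn²⁺/Mn is oxidized (anode).
E°cell = +1.51 − (−1.18) = +2.69 V, with n = 6 electrons transferred.
Balancing gives 2 Au^3+(aq) + 3 Mn(s) → 2 Au(s) + 3 Mn^2+(aq); hence Q = [Mn^2+(aq)]^3 / [Au^3+(aq)]^2 = 0.202 (log Q = −0.695).
By the Nernst equation, E = +2.69 − (0.0631/6)·(−0.695) = +2.697 V.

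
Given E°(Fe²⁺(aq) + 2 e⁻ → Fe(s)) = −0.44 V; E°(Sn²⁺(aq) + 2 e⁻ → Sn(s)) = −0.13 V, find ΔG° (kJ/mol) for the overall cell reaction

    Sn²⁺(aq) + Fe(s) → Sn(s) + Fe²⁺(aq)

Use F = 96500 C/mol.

−59.8 kJ/mol

In the reaction as written Sn²⁺(aq) is reduced, so the Sn²⁺/Sn couple is the cathode and Fe²⁺/Fe is the anode.
E°cell = −0.13 − (−0.44) = +0.31 V; balancing electrons gives n = 2.
ΔG° = −nFE°cell = −(2)(96500)(+0.31) J/mol = −59.8 kJ/mol.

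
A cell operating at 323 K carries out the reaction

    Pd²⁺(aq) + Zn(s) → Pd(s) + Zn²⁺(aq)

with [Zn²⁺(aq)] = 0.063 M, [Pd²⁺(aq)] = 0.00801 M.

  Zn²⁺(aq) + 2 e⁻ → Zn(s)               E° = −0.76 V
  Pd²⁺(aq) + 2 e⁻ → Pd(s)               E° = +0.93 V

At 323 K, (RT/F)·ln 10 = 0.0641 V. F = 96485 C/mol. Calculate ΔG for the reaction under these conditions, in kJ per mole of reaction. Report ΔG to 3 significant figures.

The standard cell potential is +0.93 − (−0.76) = +1.69 V, with n = 2 electrons in the balanced equation.
Q = [Zn²⁺(aq)] / [Pd²⁺(aq)] = 7.87, so log Q = 0.896 and E = +1.69 − (0.0641/2)(0.896) = +1.6613 V.
Finally ΔG = −nFE = −(2)(96485 C/mol)(+1.6613 V) = −321 kJ/mol.

−321 kJ/mol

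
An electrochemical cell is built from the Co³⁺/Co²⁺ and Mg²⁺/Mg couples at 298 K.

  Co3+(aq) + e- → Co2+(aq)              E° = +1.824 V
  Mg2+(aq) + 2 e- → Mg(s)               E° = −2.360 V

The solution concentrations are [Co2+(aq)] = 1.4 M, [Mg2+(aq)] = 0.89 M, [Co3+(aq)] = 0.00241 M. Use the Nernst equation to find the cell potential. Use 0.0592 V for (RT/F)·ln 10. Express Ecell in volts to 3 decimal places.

+4.022 V

Since E°(Co³⁺/Co²⁺) > E°(Mg²⁺/Mg), Co³⁺/Co²⁺ serves as the cathode.
The standard potential is +1.824 − (−2.360) = +4.184 V and the balanced reaction transfers n = 2 electrons.
Balancing gives 2 Co3+(aq) + Mg(s) → 2 Co2+(aq) + Mg2+(aq); hence Q = ([Co2+(aq)]^2·[Mg2+(aq)]) / [Co3+(aq)]^2 = 3×10^5 (log Q = 5.478).
By the Nernst equation, E = +4.184 − (0.0592/2)·(5.478) = +4.022 V.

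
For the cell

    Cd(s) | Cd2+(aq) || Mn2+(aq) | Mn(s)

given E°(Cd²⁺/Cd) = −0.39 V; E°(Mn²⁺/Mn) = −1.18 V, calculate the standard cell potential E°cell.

−0.79 V

By convention the left-hand electrode in cell notation is the anode (oxidation) and the right-hand electrode is the cathode (reduction).
E°cell = E°(right) − E°(left) = −1.18 − (−0.39) = −0.79 V.
The negative sign shows that, as written, the cell would require an external voltage to drive the reaction.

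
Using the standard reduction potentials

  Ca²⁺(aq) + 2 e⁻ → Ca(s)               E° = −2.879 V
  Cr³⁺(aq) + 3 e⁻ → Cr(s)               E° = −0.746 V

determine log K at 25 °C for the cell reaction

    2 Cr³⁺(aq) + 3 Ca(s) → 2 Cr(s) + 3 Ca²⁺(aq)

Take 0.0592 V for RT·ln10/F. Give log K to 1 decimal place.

log K = 216.2

The Cr³⁺/Cr couple is reduced (cathode); E°cell = −0.746 − (−2.879) = +2.133 V with n = 6.
At equilibrium E = 0, so log K = nE°cell / 0.0592 = (6)(+2.133) / 0.0592 = 216.2.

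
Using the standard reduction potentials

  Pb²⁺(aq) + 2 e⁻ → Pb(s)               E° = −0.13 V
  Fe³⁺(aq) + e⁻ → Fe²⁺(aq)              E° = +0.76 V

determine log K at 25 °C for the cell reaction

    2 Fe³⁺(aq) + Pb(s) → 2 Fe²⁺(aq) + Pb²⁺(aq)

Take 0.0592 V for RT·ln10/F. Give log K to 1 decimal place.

The Fe³⁺/Fe²⁺ couple is reduced (cathode); E°cell = +0.76 − (−0.13) = +0.89 V with n = 2.
At equilibrium E = 0, so log K = nE°cell / 0.0592 = (2)(+0.89) / 0.0592 = 30.1.

log K = 30.1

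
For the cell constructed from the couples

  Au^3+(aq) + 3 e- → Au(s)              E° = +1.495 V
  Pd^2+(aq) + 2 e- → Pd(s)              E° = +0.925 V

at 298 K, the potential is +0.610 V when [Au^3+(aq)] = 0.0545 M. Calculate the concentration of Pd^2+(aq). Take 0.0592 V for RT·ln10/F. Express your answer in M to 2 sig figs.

0.0064 M

With Au³⁺/Au at the cathode and Pd²⁺/Pd at the anode, E°cell = +1.495 − (+0.925) = +0.570 V (n = 6).
Rearranging E = E° − (0.0592/n)·log Q gives log Q = 6(+0.570 − (+0.610))/0.0592 = −4.054.
The balanced reaction is 2 Au^3+(aq) + 3 Pd(s) → 2 Au(s) + 3 Pd^2+(aq), so Q = [Pd^2+(aq)]^3 / [Au^3+(aq)]^2.
Substituting the known concentrations and solving, log [Pd^2+(aq)] = −2.194 and [Pd^2+(aq)] = 0.0064 M.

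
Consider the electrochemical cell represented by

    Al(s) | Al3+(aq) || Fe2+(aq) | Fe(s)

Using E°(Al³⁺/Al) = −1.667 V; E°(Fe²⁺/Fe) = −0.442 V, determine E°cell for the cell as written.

By convention the left-hand electrode in cell notation is the anode (oxidation) and the right-hand electrode is the cathode (reduction).
E°cell = E°(right) − E°(left) = −0.442 − (−1.667) = +1.225 V.

+1.225 V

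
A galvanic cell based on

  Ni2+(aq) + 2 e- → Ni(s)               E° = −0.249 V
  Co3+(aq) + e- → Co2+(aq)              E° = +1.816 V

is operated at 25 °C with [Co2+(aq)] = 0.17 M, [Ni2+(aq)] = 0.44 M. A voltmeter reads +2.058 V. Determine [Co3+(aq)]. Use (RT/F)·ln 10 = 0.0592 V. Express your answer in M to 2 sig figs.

0.086 M

The Co³⁺/Co²⁺ couple has the larger reduction potential, so it is the cathode: E°cell = +1.816 − (−0.249) = +2.065 V and n = 2.
Rearranging E = E° − (0.0592/n)·log Q gives log Q = 2(+2.065 − (+2.058))/0.0592 = 0.236.
Balancing electrons gives 2 Co3+(aq) + Ni(s) → 2 Co2+(aq) + Ni2+(aq); thus Q = ([Co2+(aq)]^2·[Ni2+(aq)]) / [Co3+(aq)]^2.
Solving for the unknown gives log [Co3+(aq)] = −1.066, so [Co3+(aq)] ≈ 0.086 M.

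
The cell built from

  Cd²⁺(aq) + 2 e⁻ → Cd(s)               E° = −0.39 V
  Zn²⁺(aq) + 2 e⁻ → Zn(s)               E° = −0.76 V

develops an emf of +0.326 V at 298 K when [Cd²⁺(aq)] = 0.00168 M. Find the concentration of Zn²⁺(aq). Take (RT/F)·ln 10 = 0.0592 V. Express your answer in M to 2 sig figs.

0.051 M

Cd²⁺/Cd is the cathode (higher E°); E°cell = −0.39 − (−0.76) = +0.37 V with n = 2.
Rearranging E = E° − (0.0592/n)·log Q gives log Q = 2(+0.37 − (+0.326))/0.0592 = 1.486.
The balanced reaction is Cd²⁺(aq) + Zn(s) → Cd(s) + Zn²⁺(aq), so Q = [Zn²⁺(aq)] / [Cd²⁺(aq)].
Isolating [Zn²⁺(aq)] in Q = 10^{1.486} yields log [Zn²⁺(aq)] = −1.289, i.e. 0.051 M.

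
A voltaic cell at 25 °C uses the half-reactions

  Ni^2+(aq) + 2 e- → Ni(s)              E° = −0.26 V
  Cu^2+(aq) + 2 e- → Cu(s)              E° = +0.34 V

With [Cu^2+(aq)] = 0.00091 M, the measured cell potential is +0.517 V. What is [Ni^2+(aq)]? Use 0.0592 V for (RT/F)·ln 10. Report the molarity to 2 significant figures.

Cu²⁺/Cu is the cathode (higher E°); E°cell = +0.34 − (−0.26) = +0.60 V with n = 2.
Since E = E° − (0.0592/n)·log Q, log Q = n(E° − E)/0.0592 = 2.804.
The balanced reaction is Cu^2+(aq) + Ni(s) → Cu(s) + Ni^2+(aq), so Q = [Ni^2+(aq)] / [Cu^2+(aq)].
Substituting the known concentrations and solving, log [Ni^2+(aq)] = −0.237 and [Ni^2+(aq)] = 0.58 M.

0.58 M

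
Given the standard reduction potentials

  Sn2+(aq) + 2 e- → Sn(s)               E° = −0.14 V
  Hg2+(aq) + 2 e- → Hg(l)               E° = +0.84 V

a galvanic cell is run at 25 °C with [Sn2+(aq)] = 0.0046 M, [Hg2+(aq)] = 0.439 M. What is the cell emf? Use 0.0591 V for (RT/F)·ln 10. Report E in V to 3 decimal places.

+1.039 V

Hg²⁺/Hg is reduced (cathode, E° = +0.84 V) and Sn²⁺/Sn is oxidized (anode).
E°cell = +0.84 − (−0.14) = +0.98 V, with n = 2 electrons transferred.
Balancing gives Hg2+(aq) + Sn(s) → Hg(l) + Sn2+(aq); hence Q = [Sn2+(aq)] / [Hg2+(aq)] = 0.0105 (log Q = −1.980).
By the Nernst equation, E = +0.98 − (0.0591/2)·(−1.980) = +1.039 V.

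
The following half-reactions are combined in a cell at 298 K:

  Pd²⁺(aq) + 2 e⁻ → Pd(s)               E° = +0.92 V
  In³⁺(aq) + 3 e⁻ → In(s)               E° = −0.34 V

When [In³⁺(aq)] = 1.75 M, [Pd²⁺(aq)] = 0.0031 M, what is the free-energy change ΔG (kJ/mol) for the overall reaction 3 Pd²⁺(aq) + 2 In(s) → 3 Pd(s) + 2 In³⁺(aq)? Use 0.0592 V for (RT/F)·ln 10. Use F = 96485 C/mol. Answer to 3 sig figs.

−684 kJ/mol

E°cell = +0.92 − (−0.34) = +1.26 V; the balanced reaction transfers n = 6 electrons.
Here Q = [In³⁺(aq)]^2 / [Pd²⁺(aq)]^3 = 1.03×10^8 (log Q = 8.012), giving E = +1.26 − (0.0592/6)·(8.012) = +1.1809 V.
Then ΔG = −nFE = −6 × 96485 × +1.1809 J/mol = −684 kJ/mol.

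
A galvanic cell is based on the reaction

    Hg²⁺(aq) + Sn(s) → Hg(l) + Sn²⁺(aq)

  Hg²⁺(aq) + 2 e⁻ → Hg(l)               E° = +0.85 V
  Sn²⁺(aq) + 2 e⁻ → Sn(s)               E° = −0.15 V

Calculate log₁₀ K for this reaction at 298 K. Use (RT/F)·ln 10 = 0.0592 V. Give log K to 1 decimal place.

log K = 33.8

The Hg²⁺/Hg couple is reduced (cathode); E°cell = +0.85 − (−0.15) = +1.00 V with n = 2.
At equilibrium E = 0, so log K = nE°cell / 0.0592 = (2)(+1.00) / 0.0592 = 33.8.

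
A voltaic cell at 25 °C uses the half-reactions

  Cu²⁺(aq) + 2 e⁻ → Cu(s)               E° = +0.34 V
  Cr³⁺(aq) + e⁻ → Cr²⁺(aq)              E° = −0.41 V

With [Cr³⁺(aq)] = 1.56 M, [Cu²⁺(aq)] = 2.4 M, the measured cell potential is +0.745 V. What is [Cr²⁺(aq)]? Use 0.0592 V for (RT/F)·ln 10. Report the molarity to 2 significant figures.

0.83 M

With Cu²⁺/Cu at the cathode and Cr³⁺/Cr²⁺ at the anode, E°cell = +0.34 − (−0.41) = +0.75 V (n = 2).
Since E = E° − (0.0592/n)·log Q, log Q = n(E° − E)/0.0592 = 0.169.
For Cu²⁺(aq) + 2 Cr²⁺(aq) → Cu(s) + 2 Cr³⁺(aq), the reaction quotient is Q = [Cr³⁺(aq)]^2 / ([Cu²⁺(aq)]·[Cr²⁺(aq)]^2).
Isolating [Cr²⁺(aq)] in Q = 10^{0.169} yields log [Cr²⁺(aq)] = −0.081, i.e. 0.83 M.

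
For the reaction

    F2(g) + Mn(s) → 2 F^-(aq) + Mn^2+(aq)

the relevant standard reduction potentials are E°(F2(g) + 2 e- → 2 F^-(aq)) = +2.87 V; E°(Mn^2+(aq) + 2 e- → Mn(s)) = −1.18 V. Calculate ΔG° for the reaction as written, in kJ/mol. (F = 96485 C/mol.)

In the reaction as written F2(g) is reduced, so the F₂/F⁻ couple is the cathode and Mn²⁺/Mn is the anode.
E°cell = +2.87 − (−1.18) = +4.05 V; balancing electrons gives n = 2.
ΔG° = −nFE°cell = −(2)(96485)(+4.05) J/mol = −782 kJ/mol.

−782 kJ/mol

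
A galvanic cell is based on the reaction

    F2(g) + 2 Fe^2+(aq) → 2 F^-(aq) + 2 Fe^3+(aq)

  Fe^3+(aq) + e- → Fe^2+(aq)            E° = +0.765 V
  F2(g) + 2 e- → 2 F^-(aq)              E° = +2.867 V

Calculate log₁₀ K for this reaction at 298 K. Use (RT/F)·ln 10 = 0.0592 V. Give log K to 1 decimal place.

The F₂/F⁻ couple is reduced (cathode); E°cell = +2.867 − (+0.765) = +2.102 V with n = 2.
At equilibrium E = 0, so log K = nE°cell / 0.0592 = (2)(+2.102) / 0.0592 = 71.0.

log K = 71.0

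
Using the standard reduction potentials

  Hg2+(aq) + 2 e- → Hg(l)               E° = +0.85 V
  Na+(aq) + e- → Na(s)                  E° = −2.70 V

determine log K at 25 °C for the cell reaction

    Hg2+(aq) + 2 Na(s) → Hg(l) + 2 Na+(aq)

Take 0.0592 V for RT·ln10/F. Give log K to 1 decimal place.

log K = 119.9

The Hg²⁺/Hg couple is reduced (cathode); E°cell = +0.85 − (−2.70) = +3.55 V with n = 2.
At equilibrium E = 0, so log K = nE°cell / 0.0592 = (2)(+3.55) / 0.0592 = 119.9.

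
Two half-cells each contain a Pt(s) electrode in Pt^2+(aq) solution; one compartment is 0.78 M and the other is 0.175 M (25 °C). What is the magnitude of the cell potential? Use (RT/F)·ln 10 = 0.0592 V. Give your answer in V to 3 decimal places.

0.019 V

For a concentration cell E°cell = 0, since both electrodes use the same couple.
The compartment with the higher Pt^2+(aq) concentration (0.78 M) acts as the cathode; ions are reduced there and produced at the dilute (0.175 M) anode.
With n = 2, Ecell = −(0.0592/2)·log([dilute]/[conc]) = −(0.0592/2)·log(0.175/0.78) = +0.019 V.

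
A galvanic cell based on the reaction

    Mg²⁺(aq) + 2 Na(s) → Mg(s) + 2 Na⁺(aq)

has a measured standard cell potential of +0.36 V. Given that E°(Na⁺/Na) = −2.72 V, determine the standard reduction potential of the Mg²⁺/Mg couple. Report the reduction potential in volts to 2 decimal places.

In the reaction as written the Mg²⁺/Mg couple is reduced (cathode) and Na⁺/Na is oxidized (anode), so E°cell = E°(Mg²⁺/Mg) − E°(Na⁺/Na).
E°(Mg²⁺/Mg) = E°cell + E°(anode) = +0.36 + (−2.72) = −2.36 V.

−2.36 V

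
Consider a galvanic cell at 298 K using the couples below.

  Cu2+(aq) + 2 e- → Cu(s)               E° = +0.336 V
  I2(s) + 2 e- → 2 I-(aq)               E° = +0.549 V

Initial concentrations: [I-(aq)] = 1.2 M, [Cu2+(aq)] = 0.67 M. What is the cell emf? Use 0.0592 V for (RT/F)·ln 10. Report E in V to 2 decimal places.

+0.21 V

The I₂/I⁻ couple has the more positive E°, so it is the cathode; Cu²⁺/Cu is the anode.
The standard potential is +0.549 − (+0.336) = +0.213 V and the balanced reaction transfers n = 2 electrons.
Balancing gives I2(s) + Cu(s) → 2 I-(aq) + Cu2+(aq); hence Q = [I-(aq)]^2·[Cu2+(aq)] = 0.965 (log Q = −0.016).
E = E° − (0.0592/n)·log Q = +0.213 − (0.0592/2)(−0.016) = +0.21 V.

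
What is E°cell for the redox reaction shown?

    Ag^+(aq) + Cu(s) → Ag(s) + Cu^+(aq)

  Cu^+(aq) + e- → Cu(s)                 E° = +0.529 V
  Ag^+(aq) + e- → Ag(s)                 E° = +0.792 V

+0.263 V

Ag^+(aq) gains electrons, so the Ag⁺/Ag couple is the cathode; the Cu⁺/Cu couple is the anode.
E°cell = E°(cathode) − E°(anode) = +0.792 − (+0.529) = +0.263 V.
The positive value indicates the reaction is spontaneous as written.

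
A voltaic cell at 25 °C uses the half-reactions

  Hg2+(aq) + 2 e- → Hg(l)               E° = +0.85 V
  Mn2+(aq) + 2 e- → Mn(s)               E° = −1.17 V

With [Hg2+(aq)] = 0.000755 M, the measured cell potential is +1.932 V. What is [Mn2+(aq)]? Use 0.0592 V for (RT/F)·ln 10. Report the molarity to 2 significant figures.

Hg²⁺/Hg is the cathode (higher E°); E°cell = +0.85 − (−1.17) = +2.02 V with n = 2.
Since E = E° − (0.0592/n)·log Q, log Q = n(E° − E)/0.0592 = 2.973.
Balancing electrons gives Hg2+(aq) + Mn(s) → Hg(l) + Mn2+(aq); thus Q = [Mn2+(aq)] / [Hg2+(aq)].
Isolating [Mn2+(aq)] in Q = 10^{2.973} yields log [Mn2+(aq)] = −0.149, i.e. 0.71 M.

0.71 M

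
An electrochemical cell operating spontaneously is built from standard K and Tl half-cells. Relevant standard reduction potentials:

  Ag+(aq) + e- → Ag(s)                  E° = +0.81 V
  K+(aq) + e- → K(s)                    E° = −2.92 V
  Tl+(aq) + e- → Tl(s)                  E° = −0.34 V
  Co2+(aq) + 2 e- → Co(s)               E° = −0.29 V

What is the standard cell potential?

The Tl⁺/Tl couple has the higher E°, so Tl ion is reduced (cathode) and K is oxidized (anode).
E°cell = E°(cathode) − E°(anode) = −0.34 − (−2.92) = +2.58 V.

+2.58 V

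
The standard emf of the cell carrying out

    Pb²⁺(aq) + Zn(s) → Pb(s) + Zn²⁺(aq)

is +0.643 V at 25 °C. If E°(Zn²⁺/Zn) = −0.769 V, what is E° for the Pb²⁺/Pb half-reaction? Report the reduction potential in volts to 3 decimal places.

−0.126 V

In the reaction as written the Pb²⁺/Pb couple is reduced (cathode) and Zn²⁺/Zn is oxidized (anode), so E°cell = E°(Pb²⁺/Pb) − E°(Zn²⁺/Zn).
E°(Pb²⁺/Pb) = E°cell + E°(anode) = +0.643 + (−0.769) = −0.126 V.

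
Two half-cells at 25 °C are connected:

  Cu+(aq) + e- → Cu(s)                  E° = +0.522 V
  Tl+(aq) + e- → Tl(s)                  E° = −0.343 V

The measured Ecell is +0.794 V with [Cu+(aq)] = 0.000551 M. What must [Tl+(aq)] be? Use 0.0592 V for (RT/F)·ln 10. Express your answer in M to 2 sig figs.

0.0087 M

Cu⁺/Cu is the cathode (higher E°); E°cell = +0.522 − (−0.343) = +0.865 V with n = 1.
Since E = E° − (0.0592/n)·log Q, log Q = n(E° − E)/0.0592 = 1.199.
For Cu+(aq) + Tl(s) → Cu(s) + Tl+(aq), the reaction quotient is Q = [Tl+(aq)] / [Cu+(aq)].
Solving for the unknown gives log [Tl+(aq)] = −2.060, so [Tl+(aq)] ≈ 0.0087 M.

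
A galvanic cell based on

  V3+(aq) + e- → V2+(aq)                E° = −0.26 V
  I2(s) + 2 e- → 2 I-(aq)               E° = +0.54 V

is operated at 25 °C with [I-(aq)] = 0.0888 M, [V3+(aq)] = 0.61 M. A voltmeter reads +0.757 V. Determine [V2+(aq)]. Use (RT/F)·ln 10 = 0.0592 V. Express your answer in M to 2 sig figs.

0.010 M

I₂/I⁻ is the cathode (higher E°); E°cell = +0.54 − (−0.26) = +0.80 V with n = 2.
Since E = E° − (0.0592/n)·log Q, log Q = n(E° − E)/0.0592 = 1.453.
The balanced reaction is I2(s) + 2 V2+(aq) → 2 I-(aq) + 2 V3+(aq), so Q = ([I-(aq)]^2·[V3+(aq)]^2) / [V2+(aq)]^2.
Solving for the unknown gives log [V2+(aq)] = −1.993, so [V2+(aq)] ≈ 0.010 M.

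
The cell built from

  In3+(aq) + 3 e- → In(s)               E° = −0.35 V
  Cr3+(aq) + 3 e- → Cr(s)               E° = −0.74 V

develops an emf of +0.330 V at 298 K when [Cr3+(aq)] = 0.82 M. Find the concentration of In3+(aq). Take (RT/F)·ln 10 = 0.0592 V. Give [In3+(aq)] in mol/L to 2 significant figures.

With In³⁺/In at the cathode and Cr³⁺/Cr at the anode, E°cell = −0.35 − (−0.74) = +0.39 V (n = 3).
Rearranging E = E° − (0.0592/n)·log Q gives log Q = 3(+0.39 − (+0.330))/0.0592 = 3.041.
For In3+(aq) + Cr(s) → In(s) + Cr3+(aq), the reaction quotient is Q = [Cr3+(aq)] / [In3+(aq)].
Substituting the known concentrations and solving, log [In3+(aq)] = −3.127 and [In3+(aq)] = 0.00075 M.

0.00075 M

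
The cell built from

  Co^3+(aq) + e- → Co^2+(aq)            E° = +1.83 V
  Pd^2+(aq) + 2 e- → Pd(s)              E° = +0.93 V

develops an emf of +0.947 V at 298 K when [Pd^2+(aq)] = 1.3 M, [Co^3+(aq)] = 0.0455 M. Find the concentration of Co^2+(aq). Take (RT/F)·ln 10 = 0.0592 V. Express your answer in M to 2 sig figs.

0.0064 M

With Co³⁺/Co²⁺ at the cathode and Pd²⁺/Pd at the anode, E°cell = +1.83 − (+0.93) = +0.90 V (n = 2).
Rearranging E = E° − (0.0592/n)·log Q gives log Q = 2(+0.90 − (+0.947))/0.0592 = −1.588.
The balanced reaction is 2 Co^3+(aq) + Pd(s) → 2 Co^2+(aq) + Pd^2+(aq), so Q = ([Co^2+(aq)]^2·[Pd^2+(aq)]) / [Co^3+(aq)]^2.
Isolating [Co^2+(aq)] in Q = 10^{−1.588} yields log [Co^2+(aq)] = −2.193, i.e. 0.0064 M.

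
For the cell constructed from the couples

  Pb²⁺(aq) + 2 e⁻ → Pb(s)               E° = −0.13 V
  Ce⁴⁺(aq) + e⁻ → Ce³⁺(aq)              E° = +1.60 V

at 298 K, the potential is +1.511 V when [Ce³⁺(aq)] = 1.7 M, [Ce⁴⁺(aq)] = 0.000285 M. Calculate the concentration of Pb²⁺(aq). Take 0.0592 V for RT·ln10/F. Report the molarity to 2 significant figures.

0.70 M

Ce⁴⁺/Ce³⁺ is the cathode (higher E°); E°cell = +1.60 − (−0.13) = +1.73 V with n = 2.
Since E = E° − (0.0592/n)·log Q, log Q = n(E° − E)/0.0592 = 7.399.
For 2 Ce⁴⁺(aq) + Pb(s) → 2 Ce³⁺(aq) + Pb²⁺(aq), the reaction quotient is Q = ([Ce³⁺(aq)]^2·[Pb²⁺(aq)]) / [Ce⁴⁺(aq)]^2.
Isolating [Pb²⁺(aq)] in Q = 10^{7.399} yields log [Pb²⁺(aq)] = −0.152, i.e. 0.70 M.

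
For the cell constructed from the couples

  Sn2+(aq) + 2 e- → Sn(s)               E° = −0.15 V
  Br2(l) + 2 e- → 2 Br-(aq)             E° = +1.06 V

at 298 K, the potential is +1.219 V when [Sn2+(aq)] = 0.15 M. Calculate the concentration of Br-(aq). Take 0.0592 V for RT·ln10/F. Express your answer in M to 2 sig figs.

1.8 M

The Br₂/Br⁻ couple has the larger reduction potential, so it is the cathode: E°cell = +1.06 − (−0.15) = +1.21 V and n = 2.
From the Nernst equation, log Q = n(E° − E)/0.0592 = 2·(+1.21 − (+1.219))/0.0592 = −0.304.
The balanced reaction is Br2(l) + Sn(s) → 2 Br-(aq) + Sn2+(aq), so Q = [Br-(aq)]^2·[Sn2+(aq)].
Substituting the known concentrations and solving, log [Br-(aq)] = 0.260 and [Br-(aq)] = 1.8 M.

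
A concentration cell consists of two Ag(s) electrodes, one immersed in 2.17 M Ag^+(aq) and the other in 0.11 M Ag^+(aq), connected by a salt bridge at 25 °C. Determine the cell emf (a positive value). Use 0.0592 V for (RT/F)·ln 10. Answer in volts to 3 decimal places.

0.077 V

For a concentration cell E°cell = 0, since both electrodes use the same couple.
The compartment with the higher Ag^+(aq) concentration (2.17 M) acts as the cathode; ions are reduced there and produced at the dilute (0.11 M) anode.
With n = 1, Ecell = −(0.0592/1)·log([dilute]/[conc]) = −(0.0592/1)·log(0.11/2.17) = +0.077 V.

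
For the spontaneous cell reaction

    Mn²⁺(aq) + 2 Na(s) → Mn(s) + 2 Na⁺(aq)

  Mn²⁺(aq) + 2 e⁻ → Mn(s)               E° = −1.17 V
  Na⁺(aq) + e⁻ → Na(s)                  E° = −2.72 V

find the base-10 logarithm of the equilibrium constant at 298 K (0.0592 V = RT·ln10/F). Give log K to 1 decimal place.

The Mn²⁺/Mn couple is reduced (cathode); E°cell = −1.17 − (−2.72) = +1.55 V with n = 2.
At equilibrium E = 0, so log K = nE°cell / 0.0592 = (2)(+1.55) / 0.0592 = 52.4.

log K = 52.4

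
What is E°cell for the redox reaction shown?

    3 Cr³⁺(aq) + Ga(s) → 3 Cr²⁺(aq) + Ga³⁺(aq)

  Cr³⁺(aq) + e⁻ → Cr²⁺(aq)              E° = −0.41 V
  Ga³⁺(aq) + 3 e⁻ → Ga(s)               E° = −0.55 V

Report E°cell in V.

Cr³⁺(aq) gains electrons, so the Cr³⁺/Cr²⁺ couple is the cathode; the Ga³⁺/Ga couple is the anode.
E°cell = E°(cathode) − E°(anode) = −0.41 − (−0.55) = +0.14 V.

+0.14 V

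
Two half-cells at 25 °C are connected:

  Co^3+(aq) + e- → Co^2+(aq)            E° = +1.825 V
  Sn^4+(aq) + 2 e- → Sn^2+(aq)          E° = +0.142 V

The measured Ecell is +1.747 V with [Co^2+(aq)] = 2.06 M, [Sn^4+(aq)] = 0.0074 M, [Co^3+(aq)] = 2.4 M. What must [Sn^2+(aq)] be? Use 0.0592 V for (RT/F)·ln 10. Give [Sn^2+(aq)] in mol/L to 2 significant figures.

0.79 M

With Co³⁺/Co²⁺ at the cathode and Sn⁴⁺/Sn²⁺ at the anode, E°cell = +1.825 − (+0.142) = +1.683 V (n = 2).
Rearranging E = E° − (0.0592/n)·log Q gives log Q = 2(+1.683 − (+1.747))/0.0592 = −2.162.
The balanced reaction is 2 Co^3+(aq) + Sn^2+(aq) → 2 Co^2+(aq) + Sn^4+(aq), so Q = ([Co^2+(aq)]^2·[Sn^4+(aq)]) / ([Co^3+(aq)]^2·[Sn^2+(aq)]).
Isolating [Sn^2+(aq)] in Q = 10^{−2.162} yields log [Sn^2+(aq)] = −0.101, i.e. 0.79 M.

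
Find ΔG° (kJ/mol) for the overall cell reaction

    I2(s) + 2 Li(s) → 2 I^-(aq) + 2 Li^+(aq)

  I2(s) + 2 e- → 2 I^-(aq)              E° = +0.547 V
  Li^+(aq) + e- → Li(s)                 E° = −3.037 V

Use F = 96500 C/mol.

In the reaction as written I2(s) is reduced, so the I₂/I⁻ couple is the cathode and Li⁺/Li is the anode.
E°cell = +0.547 − (−3.037) = +3.584 V; balancing electrons gives n = 2.
ΔG° = −nFE°cell = −(2)(96500)(+3.584) J/mol = −692 kJ/mol.

−692 kJ/mol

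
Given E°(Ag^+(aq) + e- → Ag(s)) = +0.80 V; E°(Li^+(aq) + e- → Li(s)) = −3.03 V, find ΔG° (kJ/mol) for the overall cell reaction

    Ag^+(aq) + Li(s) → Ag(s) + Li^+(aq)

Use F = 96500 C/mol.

−370 kJ/mol

In the reaction as written Ag^+(aq) is reduced, so the Ag⁺/Ag couple is the cathode and Li⁺/Li is the anode.
E°cell = +0.80 − (−3.03) = +3.83 V; balancing electrons gives n = 1.
ΔG° = −nFE°cell = −(1)(96500)(+3.83) J/mol = −370 kJ/mol.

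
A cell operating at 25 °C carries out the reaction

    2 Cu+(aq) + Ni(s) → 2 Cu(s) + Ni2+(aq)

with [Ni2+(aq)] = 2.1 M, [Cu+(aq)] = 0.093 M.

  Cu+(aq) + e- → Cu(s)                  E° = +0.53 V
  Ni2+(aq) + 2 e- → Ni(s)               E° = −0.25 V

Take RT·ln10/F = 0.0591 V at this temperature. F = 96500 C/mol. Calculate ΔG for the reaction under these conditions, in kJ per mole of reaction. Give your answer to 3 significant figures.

The standard cell potential is +0.53 − (−0.25) = +0.78 V, with n = 2 electrons in the balanced equation.
The reaction quotient is [Ni2+(aq)] / [Cu+(aq)]^2 = 243; by Nernst, E = +0.78 − (0.0591/2)(2.385) = +0.7095 V.
Finally ΔG = −nFE = −(2)(96500 C/mol)(+0.7095 V) = −137 kJ/mol.

−137 kJ/mol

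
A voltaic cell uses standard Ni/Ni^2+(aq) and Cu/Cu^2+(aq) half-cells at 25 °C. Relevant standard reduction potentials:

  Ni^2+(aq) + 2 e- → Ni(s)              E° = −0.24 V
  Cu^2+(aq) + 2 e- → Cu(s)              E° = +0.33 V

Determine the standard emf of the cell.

+0.57 V

Of the two couples in this cell, the one with the more positive reduction potential is reduced at the cathode: here that is Cu²⁺/Cu (+0.33 V); Ni²⁺/Ni (−0.24 V) is the anode.
E°cell = E°(cathode) − E°(anode) = +0.33 − (−0.24) = +0.57 V.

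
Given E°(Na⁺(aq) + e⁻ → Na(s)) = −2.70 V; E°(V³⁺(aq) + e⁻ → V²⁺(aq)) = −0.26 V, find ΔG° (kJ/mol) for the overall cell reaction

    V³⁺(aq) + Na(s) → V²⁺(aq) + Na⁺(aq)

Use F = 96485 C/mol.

In the reaction as written V³⁺(aq) is reduced, so the V³⁺/V²⁺ couple is the cathode and Na⁺/Na is the anode.
E°cell = −0.26 − (−2.70) = +2.44 V; balancing electrons gives n = 1.
ΔG° = −nFE°cell = −(1)(96485)(+2.44) J/mol = −235 kJ/mol.

−235 kJ/mol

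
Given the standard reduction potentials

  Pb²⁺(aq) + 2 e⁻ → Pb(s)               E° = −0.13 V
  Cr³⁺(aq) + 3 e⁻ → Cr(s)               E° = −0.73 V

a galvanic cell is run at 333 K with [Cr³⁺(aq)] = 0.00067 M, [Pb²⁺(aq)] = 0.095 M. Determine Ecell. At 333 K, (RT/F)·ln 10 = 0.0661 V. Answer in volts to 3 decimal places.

+0.636 V

Since E°(Pb²⁺/Pb) > E°(Cr³⁺/Cr), Pb²⁺/Pb serves as the cathode.
The standard potential is −0.13 − (−0.73) = +0.60 V and the balanced reaction transfers n = 6 electrons.
The balanced reaction is 3 Pb²⁺(aq) + 2 Cr(s) → 3 Pb(s) + 2 Cr³⁺(aq), so Q = [Cr³⁺(aq)]^2 / [Pb²⁺(aq)]^3 = 0.000524 and log Q = −3.281.
Applying E = E° − (RT ln10/nF)·log Q gives +0.60 − (0.0661/6)(−3.281) = +0.636 V.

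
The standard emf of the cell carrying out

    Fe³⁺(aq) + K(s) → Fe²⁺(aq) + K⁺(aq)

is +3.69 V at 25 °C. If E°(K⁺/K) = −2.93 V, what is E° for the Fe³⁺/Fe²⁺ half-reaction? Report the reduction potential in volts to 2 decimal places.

In the reaction as written the Fe³⁺/Fe²⁺ couple is reduced (cathode) and K⁺/K is oxidized (anode), so E°cell = E°(Fe³⁺/Fe²⁺) − E°(K⁺/K).
E°(Fe³⁺/Fe²⁺) = E°cell + E°(anode) = +3.69 + (−2.93) = +0.76 V.

+0.76 V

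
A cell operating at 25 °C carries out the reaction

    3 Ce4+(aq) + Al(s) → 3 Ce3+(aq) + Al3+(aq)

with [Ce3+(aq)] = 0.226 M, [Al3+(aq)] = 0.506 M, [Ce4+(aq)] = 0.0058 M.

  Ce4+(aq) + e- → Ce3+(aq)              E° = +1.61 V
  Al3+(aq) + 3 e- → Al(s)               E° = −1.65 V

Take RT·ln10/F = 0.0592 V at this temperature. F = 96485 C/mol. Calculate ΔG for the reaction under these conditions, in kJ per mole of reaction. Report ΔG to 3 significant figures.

−918 kJ/mol

With Ce⁴⁺/Ce³⁺ reduced at the cathode, E°cell = +1.61 − (−1.65) = +3.26 V and n = 3.
Q = ([Ce3+(aq)]^3·[Al3+(aq)]) / [Ce4+(aq)]^3 = 2.99×10^4, so log Q = 4.476 and E = +3.26 − (0.0592/3)(4.476) = +3.1717 V.
Finally ΔG = −nFE = −(3)(96485 C/mol)(+3.1717 V) = −918 kJ/mol.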